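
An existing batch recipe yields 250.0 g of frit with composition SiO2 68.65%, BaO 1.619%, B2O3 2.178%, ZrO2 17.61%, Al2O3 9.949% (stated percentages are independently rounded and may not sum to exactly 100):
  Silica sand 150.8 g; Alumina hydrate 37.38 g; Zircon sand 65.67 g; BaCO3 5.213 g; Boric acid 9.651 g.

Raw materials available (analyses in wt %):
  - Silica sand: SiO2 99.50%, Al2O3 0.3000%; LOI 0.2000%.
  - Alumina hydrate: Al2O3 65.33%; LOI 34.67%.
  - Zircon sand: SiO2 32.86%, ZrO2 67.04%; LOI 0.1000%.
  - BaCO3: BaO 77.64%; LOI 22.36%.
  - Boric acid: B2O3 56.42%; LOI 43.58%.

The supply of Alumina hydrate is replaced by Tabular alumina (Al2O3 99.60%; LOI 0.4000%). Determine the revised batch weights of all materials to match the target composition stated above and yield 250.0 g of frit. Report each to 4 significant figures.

Full precision is kept throughout. Rounding to four significant figures extends to every in-between result as shown; each reported value takes a single rounding — derived quantities are re-derived using the weight values per 250.0 g of glass at full precision (totals, net glass mass, ignition loss, five oxide percentages, yield), as quoted within the problem or the answer.
The oxide mass targets at 250.0 g frit:
  SiO2: 68.65% × 250.0 = 171.6 g
  BaO: 1.619% × 250.0 = 4.048 g
  B2O3: 2.178% × 250.0 = 5.445 g
  ZrO2: 17.61% × 250.0 = 44.02 g
  Al2O3: 9.949% × 250.0 = 24.87 g
Balance tally, oxide-wise, given the weights on record, on the stated basis (oxide sums agree with the targets net of answer rounding effects):
  SiO2: 150.8·0.9950 + 65.67·0.3286 = 171.6 g (target 171.6 g)
  BaO: 5.213·0.7764 = 4.047 g (target 4.048 g)
  B2O3: 9.651·0.5642 = 5.445 g (target 5.445 g)
  ZrO2: 65.67·0.6704 = 44.03 g (target 44.02 g)
  Al2O3: 150.8·0.003000 + 24.52·0.9960 = 24.87 g (target 24.87 g)
Glass-mass sanity pass: whole batch net of LOI = 250.0 g (summing oxide targets gives 250.0 g; stated basis 250.0 g — a pure rounding effect).
Batch total: Σ batch = 255.9 g; the LOI term Σ batch·LOI equals 5.837 g; yield: glass divided by total = 97.72%.

Revised batch per 250.0 g frit:
  Silica sand: 150.8 g
  Tabular alumina: 24.52 g
  Zircon sand: 65.67 g
  BaCO3: 5.213 g
  Boric acid: 9.651 g
Total batch = 255.9 g; LOI loss = 5.837 g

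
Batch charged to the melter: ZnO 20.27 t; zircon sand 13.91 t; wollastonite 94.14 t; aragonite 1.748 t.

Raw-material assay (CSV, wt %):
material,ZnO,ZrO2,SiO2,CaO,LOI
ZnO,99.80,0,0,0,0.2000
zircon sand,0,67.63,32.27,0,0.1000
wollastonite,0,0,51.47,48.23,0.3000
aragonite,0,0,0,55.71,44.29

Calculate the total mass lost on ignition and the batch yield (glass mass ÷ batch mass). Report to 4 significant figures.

LOI loss = 1.111 t; glass = 129.0 t; yield = 99.15%

Working values appear (rounded to four significant digits) within the worked lines. The whole derivation runs at exact precision through the solve; each reported result is rounded just once. All derived quantities, including ignition loss, glass mass, four oxide percentages, the totals, yield, are rebuilt starting from the weights per 129.0 t of glass in exact precision as given in problem or answer.
Ignition loss by material:
  ZnO: 20.27 × 0.002000 = 0.04054 t
  zircon sand: 13.91 × 0.001000 = 0.01391 t
  wollastonite: 94.14 × 0.003000 = 0.2824 t
  aragonite: 1.748 × 0.4429 = 0.7742 t
Total LOI = 1.111 t
Glass = batch − LOI = 130.1 − 1.111 = 129.0 t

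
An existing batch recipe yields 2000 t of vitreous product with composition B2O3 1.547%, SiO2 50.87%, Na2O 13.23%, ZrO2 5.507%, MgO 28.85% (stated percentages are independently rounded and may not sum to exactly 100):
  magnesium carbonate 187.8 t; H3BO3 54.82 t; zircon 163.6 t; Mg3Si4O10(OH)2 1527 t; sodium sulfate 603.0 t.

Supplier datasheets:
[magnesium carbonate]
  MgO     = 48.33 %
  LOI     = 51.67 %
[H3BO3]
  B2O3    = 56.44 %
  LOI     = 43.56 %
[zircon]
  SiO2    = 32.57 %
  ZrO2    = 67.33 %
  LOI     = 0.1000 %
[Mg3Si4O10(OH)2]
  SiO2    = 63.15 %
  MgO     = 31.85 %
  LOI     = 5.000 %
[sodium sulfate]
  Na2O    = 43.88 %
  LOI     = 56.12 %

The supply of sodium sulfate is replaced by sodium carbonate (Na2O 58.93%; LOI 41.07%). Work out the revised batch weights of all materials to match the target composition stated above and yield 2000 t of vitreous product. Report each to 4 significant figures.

Revised batch per 2000 t vitreous product:
  magnesium carbonate: 187.8 t
  H3BO3: 54.82 t
  zircon: 163.6 t
  Mg3Si4O10(OH)2: 1527 t
  sodium carbonate: 449.0 t
Total batch = 2382 t; LOI loss = 381.8 t

The intermediate values are printed rounded to four significant digits across the worked steps — each numeric step holds full precision through the solve; each reported number sees exactly one rounding. Derived quantities (net glass mass, yield, totals, LOI, the five compositions) are recomputed in full precision from the weighed amounts per 2000 t of glass, as quoted within the problem or answer text.
The oxide mass targets at 2000 t vitreous product:
  B2O3: 1.547% × 2000 = 30.94 t
  SiO2: 50.87% × 2000 = 1017 t
  Na2O: 13.23% × 2000 = 264.6 t
  ZrO2: 5.507% × 2000 = 110.1 t
  MgO: 28.85% × 2000 = 577.0 t
A balance pass over the oxides, per the reported batch figures, versus the basis set out (sums match the target masses given rounding of the digits):
  B2O3: 54.82·0.5644 = 30.94 t (target 30.94 t)
  SiO2: 163.6·0.3257 + 1527·0.6315 = 1018 t (target 1017 t)
  Na2O: 449.0·0.5893 = 264.6 t (target 264.6 t)
  ZrO2: 163.6·0.6733 = 110.2 t (target 110.1 t)
  MgO: 187.8·0.4833 + 1527·0.3185 = 577.1 t (target 577.0 t)
Glass-mass sanity pass: net batch after ignition = 2000 t (per-oxide target masses sum to 2000 t; the stated basis being 2000 t — rounding explains the deltas).
Batch grand total — Σ batch = 2382 t; ignition loss, Σ(batch × LOI) = 381.8 t; yield, glass over the total, = 83.97%.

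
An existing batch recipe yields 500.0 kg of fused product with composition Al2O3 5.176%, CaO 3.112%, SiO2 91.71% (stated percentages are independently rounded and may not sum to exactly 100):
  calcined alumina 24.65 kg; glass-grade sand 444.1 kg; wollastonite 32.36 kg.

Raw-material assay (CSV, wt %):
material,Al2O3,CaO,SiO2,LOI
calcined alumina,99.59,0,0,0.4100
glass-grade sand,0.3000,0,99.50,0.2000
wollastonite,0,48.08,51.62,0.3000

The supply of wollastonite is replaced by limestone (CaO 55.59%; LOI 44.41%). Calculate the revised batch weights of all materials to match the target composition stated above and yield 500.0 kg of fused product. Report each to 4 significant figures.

Every computation maintains exact precision throughout; mid-chain values are displayed with 4-significant-digit rounding in the working; each reported number takes just one rounding. All derived quantities are computed using the weight values on 500.0 kg of glass in exact precision (yield, glass mass, three oxide percentages, LOI, the totals) as written in problem or answer.
Per-oxide target masses for 500.0 kg fused product:
  Al2O3: 5.176% × 500.0 = 25.88 kg
  CaO: 3.112% × 500.0 = 15.56 kg
  SiO2: 91.71% × 500.0 = 458.6 kg
Verifying the oxide balance per the reported batch figures, against the basis in use (sum by sum, the targets are met once rounding is allowed for):
  Al2O3: 24.60·0.9959 + 460.9·0.003000 = 25.88 kg (target 25.88 kg)
  CaO: 27.99·0.5559 = 15.56 kg (target 15.56 kg)
  SiO2: 460.9·0.9950 = 458.6 kg (target 458.6 kg)
Glass mass check: batch total minus LOI = 500.0 kg (targets for the oxides total 500.0 kg; the stated basis being 500.0 kg — differing by rounding only).
Batch total: Σ batch = 513.5 kg; Σ batch·LOI gives LOI loss = 13.45 kg; the yield ratio, glass ÷ batch: 97.38%.

Revised batch per 500.0 kg fused product:
  calcined alumina: 24.60 kg
  glass-grade sand: 460.9 kg
  limestone: 27.99 kg
Total batch = 513.5 kg; LOI loss = 13.45 kg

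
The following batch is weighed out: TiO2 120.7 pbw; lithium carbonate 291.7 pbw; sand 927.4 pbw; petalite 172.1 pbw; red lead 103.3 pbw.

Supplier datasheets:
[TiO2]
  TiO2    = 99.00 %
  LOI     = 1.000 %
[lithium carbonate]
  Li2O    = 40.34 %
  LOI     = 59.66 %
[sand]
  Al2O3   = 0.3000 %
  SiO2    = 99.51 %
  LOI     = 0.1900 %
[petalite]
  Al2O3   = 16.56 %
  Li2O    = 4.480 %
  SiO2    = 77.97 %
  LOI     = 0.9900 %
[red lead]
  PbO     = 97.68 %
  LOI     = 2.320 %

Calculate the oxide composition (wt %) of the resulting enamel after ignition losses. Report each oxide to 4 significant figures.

Intermediates are shown rounded off to 4 significant figures alongside each step. The whole derivation keeps full float precision all the way through; exactly one rounding lands on each reported figure; the derived quantities, including the totals, the yield, LOI, glass mass, the five compositions, are computed from the batch weights per 1434 pbw of glass at full float precision as they appear in the question or the answer.
Mass of each oxide from the mix:
  Al2O3: 927.4·0.003000 + 172.1·0.1656 = 31.28 pbw
  Li2O: 291.7·0.4034 + 172.1·0.04480 = 125.4 pbw
  SiO2: 927.4·0.9951 + 172.1·0.7797 = 1057 pbw
  PbO: 103.3·0.9768 = 100.9 pbw
  TiO2: 120.7·0.9900 = 119.5 pbw
LOI: 120.7·0.01000 + 291.7·0.5966 + 927.4·0.001900 + 172.1·0.009900 + 103.3·0.02320 = 181.1 pbw
Glass = total batch minus LOI = 1615 − 181.1 = 1434 pbw (matching Σ of the oxides)
wt % = oxide mass / glass mass × 100

Glass mass = 1434 pbw (batch 1615 − LOI 181.1).
Composition: Al2O3 2.181%, Li2O 8.743%, SiO2 73.71%, PbO 7.036%, TiO2 8.332%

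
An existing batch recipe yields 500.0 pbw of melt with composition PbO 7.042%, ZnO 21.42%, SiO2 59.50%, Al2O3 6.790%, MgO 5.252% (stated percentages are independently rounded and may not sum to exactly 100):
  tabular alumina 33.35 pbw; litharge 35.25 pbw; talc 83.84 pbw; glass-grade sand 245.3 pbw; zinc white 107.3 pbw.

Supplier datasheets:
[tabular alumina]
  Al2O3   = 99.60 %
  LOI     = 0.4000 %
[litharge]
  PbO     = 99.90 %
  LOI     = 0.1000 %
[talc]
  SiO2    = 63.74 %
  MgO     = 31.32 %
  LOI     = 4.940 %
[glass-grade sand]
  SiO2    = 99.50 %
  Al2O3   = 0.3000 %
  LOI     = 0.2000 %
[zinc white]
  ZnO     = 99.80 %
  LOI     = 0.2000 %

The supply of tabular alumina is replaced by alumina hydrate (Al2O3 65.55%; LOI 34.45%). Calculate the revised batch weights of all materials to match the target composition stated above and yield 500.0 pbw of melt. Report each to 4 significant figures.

Rounding to 4 significant digits applies to each working value as printed. The whole derivation runs at full precision from first step to last — every reported figure is rounded a single time. Derived quantities are rebuilt starting from the weights at 500.0 pbw of glass at exact precision (yield, net glass mass, the totals, ignition loss, five oxide percentages) as quoted within the problem or the answer.
Per-oxide target masses for 500.0 pbw melt:
  PbO: 7.042% × 500.0 = 35.21 pbw
  ZnO: 21.42% × 500.0 = 107.1 pbw
  SiO2: 59.50% × 500.0 = 297.5 pbw
  Al2O3: 6.790% × 500.0 = 33.95 pbw
  MgO: 5.252% × 500.0 = 26.26 pbw
Sums-versus-targets review working from each reported weight, against the basis in use (target by target, the sums agree inside rounding margins):
  PbO: 35.25·0.9990 = 35.21 pbw (target 35.21 pbw)
  ZnO: 107.3·0.9980 = 107.1 pbw (target 107.1 pbw)
  SiO2: 83.84·0.6374 + 245.3·0.9950 = 297.5 pbw (target 297.5 pbw)
  Al2O3: 50.67·0.6555 + 245.3·0.003000 = 33.95 pbw (target 33.95 pbw)
  MgO: 83.84·0.3132 = 26.26 pbw (target 26.26 pbw)
Glass mass check: total charge less LOI = 500.0 pbw (oxide target masses add up to 500.0 pbw; stated basis 500.0 pbw — deltas are rounding alone).
Adding the batch up: Σ batch = 522.4 pbw; ignition loss, Σ(batch × LOI) = 22.34 pbw; yield = glass ÷ total batch = 95.72%.

Revised batch per 500.0 pbw melt:
  alumina hydrate: 50.67 pbw
  litharge: 35.25 pbw
  talc: 83.84 pbw
  glass-grade sand: 245.3 pbw
  zinc white: 107.3 pbw
Total batch = 522.4 pbw; LOI loss = 22.34 pbw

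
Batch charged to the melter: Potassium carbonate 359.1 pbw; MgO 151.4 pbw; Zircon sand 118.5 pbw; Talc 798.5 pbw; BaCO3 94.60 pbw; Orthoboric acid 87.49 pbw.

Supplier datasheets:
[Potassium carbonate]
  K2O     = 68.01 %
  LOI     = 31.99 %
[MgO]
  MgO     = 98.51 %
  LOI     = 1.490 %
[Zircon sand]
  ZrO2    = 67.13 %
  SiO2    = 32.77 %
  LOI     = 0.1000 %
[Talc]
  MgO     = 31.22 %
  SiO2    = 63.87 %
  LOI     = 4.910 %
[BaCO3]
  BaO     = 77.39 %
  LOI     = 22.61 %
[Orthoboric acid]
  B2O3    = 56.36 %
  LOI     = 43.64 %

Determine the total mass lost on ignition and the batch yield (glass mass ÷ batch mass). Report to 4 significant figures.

LOI loss = 216.0 pbw; glass = 1394 pbw; yield = 86.58%

The intermediate values are shown rounded to four significant digits within the worked lines. All internal work maintains exact precision at each step; every reported figure is rounded once only. The derived quantities, which include six oxide percentages, totals, ignition loss, the yield, net glass mass, are computed at full float precision, as quoted within problem or answer, from the weighed amounts for 1394 pbw of glass.
Material-by-material LOI:
  Potassium carbonate: 359.1 × 0.3199 = 114.9 pbw
  MgO: 151.4 × 0.01490 = 2.256 pbw
  Zircon sand: 118.5 × 0.001000 = 0.1185 pbw
  Talc: 798.5 × 0.04910 = 39.21 pbw
  BaCO3: 94.60 × 0.2261 = 21.39 pbw
  Orthoboric acid: 87.49 × 0.4364 = 38.18 pbw
Total LOI = 216.0 pbw
Glass = batch − LOI = 1610 − 216.0 = 1394 pbw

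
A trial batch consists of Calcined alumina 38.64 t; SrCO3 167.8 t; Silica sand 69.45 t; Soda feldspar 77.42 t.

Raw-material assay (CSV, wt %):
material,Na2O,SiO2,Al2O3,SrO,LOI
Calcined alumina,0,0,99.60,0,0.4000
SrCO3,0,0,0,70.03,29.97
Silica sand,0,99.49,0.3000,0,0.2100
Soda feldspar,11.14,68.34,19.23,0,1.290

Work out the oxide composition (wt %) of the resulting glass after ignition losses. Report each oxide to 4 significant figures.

Glass mass = 301.7 t (batch 353.3 − LOI 51.59).
Composition: Na2O 2.858%, SiO2 40.44%, Al2O3 17.76%, SrO 38.95%

Each numeric step keeps full float precision from first step to last; in-progress results are shown rounded to 4 significant figures at each printed step — every reported result is rounded only once; the derived quantities (the four compositions, glass mass, the yield, LOI, totals) are computed starting from the weights at 301.7 t of glass at full precision exactly as shown in question or answer.
Delivered oxide masses:
  Na2O: 77.42·0.1114 = 8.625 t
  SiO2: 69.45·0.9949 + 77.42·0.6834 = 122.0 t
  Al2O3: 38.64·0.9960 + 69.45·0.003000 + 77.42·0.1923 = 53.58 t
  SrO: 167.8·0.7003 = 117.5 t
LOI: 38.64·0.004000 + 167.8·0.2997 + 69.45·0.002100 + 77.42·0.01290 = 51.59 t
The glass mass, total less LOI, = 353.3 − 51.59 = 301.7 t (= the summed oxide contributions)
each wt % is 100 × oxide ÷ glass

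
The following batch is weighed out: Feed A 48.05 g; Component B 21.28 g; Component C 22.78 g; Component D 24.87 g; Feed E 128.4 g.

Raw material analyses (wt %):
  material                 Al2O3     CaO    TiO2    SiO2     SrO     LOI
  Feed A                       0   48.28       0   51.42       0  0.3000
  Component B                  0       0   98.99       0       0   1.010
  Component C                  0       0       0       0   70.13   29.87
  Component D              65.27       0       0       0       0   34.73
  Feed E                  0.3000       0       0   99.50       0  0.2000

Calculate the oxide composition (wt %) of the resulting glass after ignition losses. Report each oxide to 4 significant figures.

Every computation carries full float precision throughout; values along the way are displayed, rounded to 4 significant figures, on the page — a single rounding finalizes every reported figure. Derived quantities (yield, glass mass, ignition loss, five oxide percentages, totals) are rebuilt at exact precision from the batch weights per 229.3 g of glass exactly as printed in the problem or the answer.
Delivered oxide masses:
  Al2O3: 24.87·0.6527 + 128.4·0.003000 = 16.62 g
  CaO: 48.05·0.4828 = 23.20 g
  TiO2: 21.28·0.9899 = 21.07 g
  SiO2: 48.05·0.5142 + 128.4·0.9950 = 152.5 g
  SrO: 22.78·0.7013 = 15.98 g
LOI: 48.05·0.003000 + 21.28·0.01010 + 22.78·0.2987 + 24.87·0.3473 + 128.4·0.002000 = 16.06 g
Glass mass = batch − LOI = 245.4 − 16.06 = 229.3 g (= the summed oxide contributions)
percent share: oxide ÷ glass, ×100

Glass mass = 229.3 g (batch 245.4 − LOI 16.06).
Composition: Al2O3 7.247%, CaO 10.12%, TiO2 9.186%, SiO2 66.49%, SrO 6.966%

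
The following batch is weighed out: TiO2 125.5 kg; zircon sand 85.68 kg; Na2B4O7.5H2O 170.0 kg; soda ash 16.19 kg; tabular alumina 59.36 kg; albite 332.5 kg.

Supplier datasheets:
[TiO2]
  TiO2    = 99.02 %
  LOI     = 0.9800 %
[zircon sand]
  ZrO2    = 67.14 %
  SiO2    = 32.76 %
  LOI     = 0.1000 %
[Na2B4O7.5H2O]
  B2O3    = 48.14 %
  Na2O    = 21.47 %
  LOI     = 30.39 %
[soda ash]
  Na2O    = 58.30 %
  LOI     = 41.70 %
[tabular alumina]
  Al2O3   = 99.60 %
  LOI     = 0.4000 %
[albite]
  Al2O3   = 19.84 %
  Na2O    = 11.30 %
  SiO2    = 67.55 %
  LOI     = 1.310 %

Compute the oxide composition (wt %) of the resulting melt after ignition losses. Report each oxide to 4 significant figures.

Glass mass = 724.9 kg (batch 789.2 − LOI 64.32).
Composition: Al2O3 17.26%, ZrO2 7.936%, TiO2 17.14%, B2O3 11.29%, Na2O 11.52%, SiO2 34.86%

Each numeric step holds full float precision end to end; values along the way appear (rounded to 4 significant figures) when written out; exactly one rounding lands on every reported result — all derived quantities are computed at exact precision (six oxide percentages, yield, totals, glass mass, LOI) from the weighed amounts per 724.9 kg of glass, precisely as stated by problem or answer.
Mass of each oxide from the mix:
  Al2O3: 59.36·0.9960 + 332.5·0.1984 = 125.1 kg
  ZrO2: 85.68·0.6714 = 57.53 kg
  TiO2: 125.5·0.9902 = 124.3 kg
  B2O3: 170.0·0.4814 = 81.84 kg
  Na2O: 170.0·0.2147 + 16.19·0.5830 + 332.5·0.1130 = 83.51 kg
  SiO2: 85.68·0.3276 + 332.5·0.6755 = 252.7 kg
LOI: 125.5·0.009800 + 85.68·0.001000 + 170.0·0.3039 + 16.19·0.4170 + 59.36·0.004000 + 332.5·0.01310 = 64.32 kg
Net of LOI, the glass mass = 789.2 − 64.32 = 724.9 kg (the oxide masses sum to this)
percent share: oxide ÷ glass, ×100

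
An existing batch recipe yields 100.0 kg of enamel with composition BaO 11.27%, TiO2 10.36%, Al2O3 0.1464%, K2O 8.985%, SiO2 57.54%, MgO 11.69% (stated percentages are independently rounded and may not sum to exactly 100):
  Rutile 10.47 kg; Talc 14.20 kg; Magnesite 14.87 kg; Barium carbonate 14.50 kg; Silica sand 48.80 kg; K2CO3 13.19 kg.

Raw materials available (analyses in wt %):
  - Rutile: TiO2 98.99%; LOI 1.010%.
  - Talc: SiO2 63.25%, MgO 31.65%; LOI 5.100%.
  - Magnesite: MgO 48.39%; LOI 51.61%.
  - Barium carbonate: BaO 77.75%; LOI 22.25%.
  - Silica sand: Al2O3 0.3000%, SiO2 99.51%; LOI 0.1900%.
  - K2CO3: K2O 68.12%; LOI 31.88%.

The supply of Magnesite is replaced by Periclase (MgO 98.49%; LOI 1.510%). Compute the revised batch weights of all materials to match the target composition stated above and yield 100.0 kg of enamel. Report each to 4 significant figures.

Revised batch per 100.0 kg enamel:
  Rutile: 10.47 kg
  Talc: 14.20 kg
  Periclase: 7.307 kg
  Barium carbonate: 14.50 kg
  Silica sand: 48.80 kg
  K2CO3: 13.19 kg
Total batch = 108.5 kg; LOI loss = 8.464 kg

Mid-chain values are displayed rounded to four significant digits as written — each numeric step maintains full precision through every step. Every reported value is rounded once only; the derived quantities are computed at exact precision (the totals, six oxide percentages, net glass mass, ignition loss, yield) using the weight values per 100.0 kg of glass as they appear in the problem or answer text.
Target oxide masses per 100.0 kg enamel:
  BaO: 11.27% × 100.0 = 11.27 kg
  TiO2: 10.36% × 100.0 = 10.36 kg
  Al2O3: 0.1464% × 100.0 = 0.1464 kg
  K2O: 8.985% × 100.0 = 8.985 kg
  SiO2: 57.54% × 100.0 = 57.54 kg
  MgO: 11.69% × 100.0 = 11.69 kg
Oxide-by-oxide audit on the weights just shown, on the stated basis (sum by sum, the targets are met once rounding is allowed for):
  BaO: 14.50·0.7775 = 11.27 kg (target 11.27 kg)
  TiO2: 10.47·0.9899 = 10.36 kg (target 10.36 kg)
  Al2O3: 48.80·0.003000 = 0.1464 kg (target 0.1464 kg)
  K2O: 13.19·0.6812 = 8.985 kg (target 8.985 kg)
  SiO2: 14.20·0.6325 + 48.80·0.9951 = 57.54 kg (target 57.54 kg)
  MgO: 14.20·0.3165 + 7.307·0.9849 = 11.69 kg (target 11.69 kg)
Mass balance on the glass: batch Σ − ignition loss = 100.0 kg (the targets, summed, come to 99.99 kg; against the stated basis, 100.0 kg — a pure rounding effect).
Batch total: Σ batch = 108.5 kg; LOI loss = Σ batch·LOI = 8.464 kg; the yield ratio, glass ÷ batch: 92.20%.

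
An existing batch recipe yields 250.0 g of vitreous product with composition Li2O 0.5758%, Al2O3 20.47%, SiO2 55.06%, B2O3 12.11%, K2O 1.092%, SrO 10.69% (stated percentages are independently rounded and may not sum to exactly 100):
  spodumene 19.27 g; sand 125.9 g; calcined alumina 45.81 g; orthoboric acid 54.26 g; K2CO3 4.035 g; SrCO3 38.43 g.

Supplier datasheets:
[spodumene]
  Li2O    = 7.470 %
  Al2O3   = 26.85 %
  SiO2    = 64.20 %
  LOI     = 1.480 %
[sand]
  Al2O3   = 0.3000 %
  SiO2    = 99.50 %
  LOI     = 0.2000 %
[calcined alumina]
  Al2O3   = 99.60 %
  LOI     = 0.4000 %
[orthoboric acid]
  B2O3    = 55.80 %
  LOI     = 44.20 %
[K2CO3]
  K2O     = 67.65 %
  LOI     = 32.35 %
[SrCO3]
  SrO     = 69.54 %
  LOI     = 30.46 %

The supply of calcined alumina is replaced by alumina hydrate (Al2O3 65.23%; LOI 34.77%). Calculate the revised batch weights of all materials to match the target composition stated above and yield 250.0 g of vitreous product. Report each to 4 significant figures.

Every computation runs at exact precision through every step. Intermediates are shown rounded to four significant digits at each printed step; exactly one rounding goes into each reported figure. All derived quantities are carried starting from the weights on 250.0 g of glass at exact precision (six oxide percentages, yield, totals, net glass mass, ignition loss) as quoted within question or answer.
The oxide mass targets at 250.0 g vitreous product:
  Li2O: 0.5758% × 250.0 = 1.439 g
  Al2O3: 20.47% × 250.0 = 51.18 g
  SiO2: 55.06% × 250.0 = 137.6 g
  B2O3: 12.11% × 250.0 = 30.28 g
  K2O: 1.092% × 250.0 = 2.730 g
  SrO: 10.69% × 250.0 = 26.72 g
Checking each oxide sum working from each reported weight, at the basis given (sum by sum, the targets are met up to rounding of the answer):
  Li2O: 19.27·0.07470 = 1.439 g (target 1.439 g)
  Al2O3: 19.27·0.2685 + 125.9·0.003000 + 69.94·0.6523 = 51.17 g (target 51.18 g)
  SiO2: 19.27·0.6420 + 125.9·0.9950 = 137.6 g (target 137.6 g)
  B2O3: 54.26·0.5580 = 30.28 g (target 30.28 g)
  K2O: 4.035·0.6765 = 2.730 g (target 2.730 g)
  SrO: 38.43·0.6954 = 26.72 g (target 26.72 g)
Glass-mass sanity pass: whole batch net of LOI = 250.0 g (per-oxide target masses sum to 250.0 g; basis as stated: 250.0 g — deltas are rounding alone).
Total batch = Σ batch = 311.8 g; the LOI term Σ batch·LOI equals 61.85 g; yield: glass divided by total = 80.17%.

Revised batch per 250.0 g vitreous product:
  spodumene: 19.27 g
  sand: 125.9 g
  alumina hydrate: 69.94 g
  orthoboric acid: 54.26 g
  K2CO3: 4.035 g
  SrCO3: 38.43 g
Total batch = 311.8 g; LOI loss = 61.85 g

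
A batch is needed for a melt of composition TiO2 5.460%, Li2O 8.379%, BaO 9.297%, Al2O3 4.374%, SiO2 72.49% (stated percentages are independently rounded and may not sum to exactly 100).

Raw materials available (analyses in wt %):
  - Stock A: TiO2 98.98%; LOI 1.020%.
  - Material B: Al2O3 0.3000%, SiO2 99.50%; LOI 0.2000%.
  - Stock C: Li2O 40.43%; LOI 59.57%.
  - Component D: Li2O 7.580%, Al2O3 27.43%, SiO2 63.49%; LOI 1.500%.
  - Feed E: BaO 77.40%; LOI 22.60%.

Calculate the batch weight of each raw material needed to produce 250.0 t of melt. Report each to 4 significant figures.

Full precision is carried in all steps — values along the way are printed, with 4-significant-digit rounding, at each printed step. Each reported value undergoes a single rounding. All derived quantities are re-derived starting from the weights for 250.0 t of glass at full precision (yield, net glass mass, the totals, ignition loss, the five compositions) as given in either problem or answer.
Oxide mass targets, per 250.0 t melt:
  TiO2: 5.460% × 250.0 = 13.65 t
  Li2O: 8.379% × 250.0 = 20.95 t
  BaO: 9.297% × 250.0 = 23.24 t
  Al2O3: 4.374% × 250.0 = 10.94 t
  SiO2: 72.49% × 250.0 = 181.2 t
Sums-versus-targets review given the weights on record, per the basis as stated (each sum matches its target mass up to rounding of the answer):
  TiO2: 13.79·0.9898 = 13.65 t (target 13.65 t)
  Li2O: 44.66·0.4043 + 38.14·0.07580 = 20.95 t (target 20.95 t)
  BaO: 30.03·0.7740 = 23.24 t (target 23.24 t)
  Al2O3: 157.8·0.003000 + 38.14·0.2743 = 10.94 t (target 10.94 t)
  SiO2: 157.8·0.9950 + 38.14·0.6349 = 181.2 t (target 181.2 t)
Glass mass check: the batch minus its LOI: 250.0 t (targets for the oxides total 250.0 t; against the stated basis, 250.0 t — any gap is answer rounding).
Whole-batch sum: Σ batch = 284.4 t; ignition loss, Σ(batch × LOI) = 34.42 t; the yield ratio, glass ÷ batch: 87.90%.

Batch per 250.0 t melt:
  Stock A: 13.79 t
  Material B: 157.8 t
  Stock C: 44.66 t
  Component D: 38.14 t
  Feed E: 30.03 t
Total batch = 284.4 t; LOI loss = 34.42 t; yield = 87.90%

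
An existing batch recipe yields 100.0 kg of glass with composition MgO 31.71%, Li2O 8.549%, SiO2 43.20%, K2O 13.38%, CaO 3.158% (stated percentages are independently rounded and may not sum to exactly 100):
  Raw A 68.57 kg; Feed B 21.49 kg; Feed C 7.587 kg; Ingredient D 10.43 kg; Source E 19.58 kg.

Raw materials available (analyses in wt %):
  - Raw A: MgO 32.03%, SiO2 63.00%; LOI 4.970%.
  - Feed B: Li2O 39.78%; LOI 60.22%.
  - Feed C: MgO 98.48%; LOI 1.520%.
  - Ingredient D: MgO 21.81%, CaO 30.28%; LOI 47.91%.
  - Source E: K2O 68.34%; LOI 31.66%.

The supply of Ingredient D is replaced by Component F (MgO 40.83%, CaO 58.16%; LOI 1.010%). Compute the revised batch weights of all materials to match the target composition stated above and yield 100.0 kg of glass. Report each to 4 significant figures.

The whole derivation carries exact precision at each step — mid-chain values are shown (rounded to four significant digits) alongside each step. Each reported figure takes exactly one rounding; derived quantities are rebuilt in full float precision (ignition loss, the yield, glass mass, the five compositions, the totals) from the weighed amounts at 100.0 kg of glass, as given in the problem or the answer.
Oxide-by-oxide targets in 100.0 kg glass:
  MgO: 31.71% × 100.0 = 31.71 kg
  Li2O: 8.549% × 100.0 = 8.549 kg
  SiO2: 43.20% × 100.0 = 43.20 kg
  K2O: 13.38% × 100.0 = 13.38 kg
  CaO: 3.158% × 100.0 = 3.158 kg
A balance pass over the oxides, working from each reported weight, relative to the basis at hand (summed amounts equal target values given rounding of the digits):
  MgO: 68.57·0.3203 + 7.646·0.9848 + 5.430·0.4083 = 31.71 kg (target 31.71 kg)
  Li2O: 21.49·0.3978 = 8.549 kg (target 8.549 kg)
  SiO2: 68.57·0.6300 = 43.20 kg (target 43.20 kg)
  K2O: 19.58·0.6834 = 13.38 kg (target 13.38 kg)
  CaO: 5.430·0.5816 = 3.158 kg (target 3.158 kg)
Auditing the glass mass value: batch Σ − ignition loss = 100.0 kg (targets for the oxides total 100.0 kg; versus the stated basis of 100.0 kg — any gap is answer rounding).
Summing the batch: Σ batch = 122.7 kg; ignition loss, Σ(batch × LOI) = 22.72 kg; glass ÷ batch gives a yield of 81.49%.

Revised batch per 100.0 kg glass:
  Raw A: 68.57 kg
  Feed B: 21.49 kg
  Feed C: 7.646 kg
  Component F: 5.430 kg
  Source E: 19.58 kg
Total batch = 122.7 kg; LOI loss = 22.72 kg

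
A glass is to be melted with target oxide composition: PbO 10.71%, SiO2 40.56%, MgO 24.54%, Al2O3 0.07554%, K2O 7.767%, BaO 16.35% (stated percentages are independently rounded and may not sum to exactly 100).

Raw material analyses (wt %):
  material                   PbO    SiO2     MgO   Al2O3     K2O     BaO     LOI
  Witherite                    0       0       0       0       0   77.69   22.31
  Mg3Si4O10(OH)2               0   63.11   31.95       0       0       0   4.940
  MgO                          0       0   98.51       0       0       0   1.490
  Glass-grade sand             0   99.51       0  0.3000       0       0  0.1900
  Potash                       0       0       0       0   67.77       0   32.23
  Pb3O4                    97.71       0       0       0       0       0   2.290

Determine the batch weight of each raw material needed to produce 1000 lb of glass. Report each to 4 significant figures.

Batch per 1000 lb glass:
  Witherite: 210.5 lb
  Mg3Si4O10(OH)2: 245.7 lb
  MgO: 169.4 lb
  Glass-grade sand: 251.8 lb
  Potash: 114.6 lb
  Pb3O4: 109.6 lb
Total batch = 1102 lb; LOI loss = 101.5 lb; yield = 90.78%

The intermediate values are shown (rounded to four significant digits) across the worked steps — all arithmetic runs at full float precision from start to finish — a single rounding completes each reported number — all derived quantities are recomputed at full precision (glass mass, the yield, six oxide percentages, the totals, ignition loss) using the weight values per 1000 lb of glass, as quoted within either problem or answer.
Oxide-by-oxide targets in 1000 lb glass:
  PbO: 10.71% × 1000 = 107.1 lb
  SiO2: 40.56% × 1000 = 405.6 lb
  MgO: 24.54% × 1000 = 245.4 lb
  Al2O3: 0.07554% × 1000 = 0.7554 lb
  K2O: 7.767% × 1000 = 77.67 lb
  BaO: 16.35% × 1000 = 163.5 lb
Balance tally, oxide-wise, given the weights on record, against the basis in use (summed amounts equal target values exact up to rounding of places):
  PbO: 109.6·0.9771 = 107.1 lb (target 107.1 lb)
  SiO2: 245.7·0.6311 + 251.8·0.9951 = 405.6 lb (target 405.6 lb)
  MgO: 245.7·0.3195 + 169.4·0.9851 = 245.4 lb (target 245.4 lb)
  Al2O3: 251.8·0.003000 = 0.7554 lb (target 0.7554 lb)
  K2O: 114.6·0.6777 = 77.66 lb (target 77.67 lb)
  BaO: 210.5·0.7769 = 163.5 lb (target 163.5 lb)
Glass-mass closure: the batch minus its LOI: 1000 lb (oxide target masses add up to 1000 lb; the stated basis being 1000 lb — any gap is answer rounding).
Batch total: Σ batch = 1102 lb; ignition loss, Σ(batch × LOI) = 101.5 lb; yield: glass divided by total = 90.78%.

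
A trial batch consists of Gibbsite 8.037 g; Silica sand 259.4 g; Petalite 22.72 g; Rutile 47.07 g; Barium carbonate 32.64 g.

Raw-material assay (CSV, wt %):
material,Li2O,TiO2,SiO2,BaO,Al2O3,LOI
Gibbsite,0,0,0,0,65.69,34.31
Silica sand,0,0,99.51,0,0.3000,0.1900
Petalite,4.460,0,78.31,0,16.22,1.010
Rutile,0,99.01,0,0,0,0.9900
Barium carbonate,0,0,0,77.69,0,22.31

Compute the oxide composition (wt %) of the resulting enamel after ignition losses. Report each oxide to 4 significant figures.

Glass mass = 358.6 g (batch 369.9 − LOI 11.23).
Composition: Li2O 0.2825%, TiO2 12.99%, SiO2 76.94%, BaO 7.071%, Al2O3 2.717%

Full precision is maintained at all times; intermediates are displayed with 4-significant-digit rounding across the worked steps. A single rounding finalizes each reported number — the derived quantities are carried using the weight values at 358.6 g of glass in full float precision (totals, LOI, net glass mass, yield, five oxide percentages) exactly as shown in problem or answer.
Delivered oxide masses:
  Li2O: 22.72·0.04460 = 1.013 g
  TiO2: 47.07·0.9901 = 46.60 g
  SiO2: 259.4·0.9951 + 22.72·0.7831 = 275.9 g
  BaO: 32.64·0.7769 = 25.36 g
  Al2O3: 8.037·0.6569 + 259.4·0.003000 + 22.72·0.1622 = 9.743 g
LOI: 8.037·0.3431 + 259.4·0.001900 + 22.72·0.01010 + 47.07·0.009900 + 32.64·0.2231 = 11.23 g
Resulting glass, batch − LOI: 369.9 − 11.23 = 358.6 g (consistent with Σ oxide mass)
wt %: oxide over glass, times 100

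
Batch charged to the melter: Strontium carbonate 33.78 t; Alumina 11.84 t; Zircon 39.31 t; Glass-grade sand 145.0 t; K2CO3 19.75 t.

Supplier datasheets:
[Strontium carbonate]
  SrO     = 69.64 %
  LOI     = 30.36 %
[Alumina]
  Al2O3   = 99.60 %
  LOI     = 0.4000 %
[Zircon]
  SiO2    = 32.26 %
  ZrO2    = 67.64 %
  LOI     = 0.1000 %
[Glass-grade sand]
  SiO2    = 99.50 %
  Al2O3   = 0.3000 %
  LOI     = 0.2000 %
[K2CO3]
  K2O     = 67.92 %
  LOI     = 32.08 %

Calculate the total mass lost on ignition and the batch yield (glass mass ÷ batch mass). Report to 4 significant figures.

LOI loss = 16.97 t; glass = 232.7 t; yield = 93.20%

Every computation holds full precision in all steps. Working values are shown with 4-significant-figure rounding in the working; each reported number takes just one rounding — all derived quantities are recomputed at full precision (the yield, net glass mass, totals, the five compositions, ignition loss) from the weighed amounts at 232.7 t of glass as written in question or answer.
Per-material ignition loss:
  Strontium carbonate: 33.78 × 0.3036 = 10.26 t
  Alumina: 11.84 × 0.004000 = 0.04736 t
  Zircon: 39.31 × 0.001000 = 0.03931 t
  Glass-grade sand: 145.0 × 0.002000 = 0.2900 t
  K2CO3: 19.75 × 0.3208 = 6.336 t
Total LOI = 16.97 t
Glass = batch − LOI = 249.7 − 16.97 = 232.7 t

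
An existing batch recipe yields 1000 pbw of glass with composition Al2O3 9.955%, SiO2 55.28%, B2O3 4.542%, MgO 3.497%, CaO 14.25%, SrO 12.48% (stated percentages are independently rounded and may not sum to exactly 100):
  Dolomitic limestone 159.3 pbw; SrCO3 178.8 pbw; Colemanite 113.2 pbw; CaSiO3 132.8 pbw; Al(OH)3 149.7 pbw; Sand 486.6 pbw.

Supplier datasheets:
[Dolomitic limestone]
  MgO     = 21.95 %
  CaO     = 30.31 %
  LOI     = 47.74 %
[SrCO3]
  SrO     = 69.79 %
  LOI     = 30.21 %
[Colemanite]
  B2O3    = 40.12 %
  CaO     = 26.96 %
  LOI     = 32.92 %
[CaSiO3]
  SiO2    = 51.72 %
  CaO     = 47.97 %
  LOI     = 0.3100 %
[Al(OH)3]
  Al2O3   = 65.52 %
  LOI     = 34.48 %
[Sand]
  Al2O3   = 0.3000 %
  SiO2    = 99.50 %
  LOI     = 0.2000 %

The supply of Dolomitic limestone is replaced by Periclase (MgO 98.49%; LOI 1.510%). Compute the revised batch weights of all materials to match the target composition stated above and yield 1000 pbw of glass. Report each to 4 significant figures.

Revised batch per 1000 pbw glass:
  Periclase: 35.51 pbw
  SrCO3: 178.8 pbw
  Colemanite: 113.2 pbw
  CaSiO3: 233.4 pbw
  Al(OH)3: 150.0 pbw
  Sand: 434.2 pbw
Total batch = 1145 pbw; LOI loss = 145.1 pbw

Working values appear rounded to 4 significant digits; exact precision is held at every stage; exactly one rounding is applied to every reported number; all derived quantities, which include the yield, net glass mass, the totals, six oxide percentages, ignition loss, are re-derived in full precision, as quoted within problem or answer, starting from the weights on 1000 pbw of glass.
Oxide mass targets, per 1000 pbw glass:
  Al2O3: 9.955% × 1000 = 99.55 pbw
  SiO2: 55.28% × 1000 = 552.8 pbw
  B2O3: 4.542% × 1000 = 45.42 pbw
  MgO: 3.497% × 1000 = 34.97 pbw
  CaO: 14.25% × 1000 = 142.5 pbw
  SrO: 12.48% × 1000 = 124.8 pbw
Per-oxide balance check from the weights as reported, versus the basis set out (summed amounts equal target values modulo rounding of the values):
  Al2O3: 150.0·0.6552 + 434.2·0.003000 = 99.58 pbw (target 99.55 pbw)
  SiO2: 233.4·0.5172 + 434.2·0.9950 = 552.7 pbw (target 552.8 pbw)
  B2O3: 113.2·0.4012 = 45.42 pbw (target 45.42 pbw)
  MgO: 35.51·0.9849 = 34.97 pbw (target 34.97 pbw)
  CaO: 113.2·0.2696 + 233.4·0.4797 = 142.5 pbw (target 142.5 pbw)
  SrO: 178.8·0.6979 = 124.8 pbw (target 124.8 pbw)
The glass-mass cross-check: batch Σ − ignition loss = 1000 pbw (oxide target masses add up to 1000 pbw; stated basis 1000 pbw — a pure rounding effect).
Adding the batch up: Σ batch = 1145 pbw; loss to ignition Σ batch·LOI = 145.1 pbw; the yield ratio, glass ÷ batch: 87.33%.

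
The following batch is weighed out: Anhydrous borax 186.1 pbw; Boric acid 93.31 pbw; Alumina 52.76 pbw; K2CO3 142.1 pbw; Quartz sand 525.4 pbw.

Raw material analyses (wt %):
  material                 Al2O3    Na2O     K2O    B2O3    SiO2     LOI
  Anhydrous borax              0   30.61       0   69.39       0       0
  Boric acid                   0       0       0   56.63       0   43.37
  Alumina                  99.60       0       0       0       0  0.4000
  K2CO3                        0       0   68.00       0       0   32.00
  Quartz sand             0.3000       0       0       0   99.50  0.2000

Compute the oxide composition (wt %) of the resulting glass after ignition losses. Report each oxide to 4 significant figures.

Working values are printed, rounded to four significant figures, when written out — the working math holds exact precision end to end; a single rounding yields each reported number; derived quantities (totals, net glass mass, the five compositions, the yield, ignition loss) are rebuilt in full precision from the weighed amounts on 912.5 pbw of glass precisely as stated by the problem or answer text.
Per-oxide mass from batch:
  Al2O3: 52.76·0.9960 + 525.4·0.003000 = 54.13 pbw
  Na2O: 186.1·0.3061 = 56.97 pbw
  K2O: 142.1·0.6800 = 96.63 pbw
  B2O3: 186.1·0.6939 + 93.31·0.5663 = 182.0 pbw
  SiO2: 525.4·0.9950 = 522.8 pbw
LOI: 93.31·0.4337 + 52.76·0.004000 + 142.1·0.3200 + 525.4·0.002000 = 87.20 pbw
The glass mass, total less LOI, = 999.7 − 87.20 = 912.5 pbw (consistent with Σ oxide mass)
oxide / glass × 100 gives the wt %

Glass mass = 912.5 pbw (batch 999.7 − LOI 87.20).
Composition: Al2O3 5.932%, Na2O 6.243%, K2O 10.59%, B2O3 19.94%, SiO2 57.29%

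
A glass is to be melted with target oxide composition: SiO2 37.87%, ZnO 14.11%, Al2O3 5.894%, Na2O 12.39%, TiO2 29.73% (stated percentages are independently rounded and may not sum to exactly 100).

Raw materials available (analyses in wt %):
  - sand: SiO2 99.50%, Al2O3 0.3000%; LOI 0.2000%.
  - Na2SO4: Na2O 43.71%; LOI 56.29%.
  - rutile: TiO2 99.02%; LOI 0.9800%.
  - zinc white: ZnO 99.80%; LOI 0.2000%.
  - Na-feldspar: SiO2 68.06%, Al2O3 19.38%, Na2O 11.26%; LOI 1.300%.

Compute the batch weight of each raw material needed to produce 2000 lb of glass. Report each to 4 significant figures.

Mid-chain values are displayed, rounded to four significant figures, when written out — the whole derivation holds full float precision from start to finish — a single rounding produces every reported value — derived quantities (LOI, totals, the yield, glass mass, the five compositions) are recomputed from the weighed amounts per 2000 lb of glass in exact precision precisely as stated by question or answer.
Oxide mass targets, per 2000 lb glass:
  SiO2: 37.87% × 2000 = 757.4 lb
  ZnO: 14.11% × 2000 = 282.2 lb
  Al2O3: 5.894% × 2000 = 117.9 lb
  Na2O: 12.39% × 2000 = 247.8 lb
  TiO2: 29.73% × 2000 = 594.6 lb
Verifying the oxide balance per the reported batch figures, for the quoted basis mass (oxide sums agree with the targets given rounding of the digits):
  SiO2: 348.8·0.9950 + 602.9·0.6806 = 757.4 lb (target 757.4 lb)
  ZnO: 282.8·0.9980 = 282.2 lb (target 282.2 lb)
  Al2O3: 348.8·0.003000 + 602.9·0.1938 = 117.9 lb (target 117.9 lb)
  Na2O: 411.6·0.4371 + 602.9·0.1126 = 247.8 lb (target 247.8 lb)
  TiO2: 600.5·0.9902 = 594.6 lb (target 594.6 lb)
Glass-mass closure: batch Σ − ignition loss = 2000 lb (the Σ of target masses is 2000 lb; stated basis 2000 lb — a pure rounding effect).
Whole-batch sum: Σ batch = 2247 lb; loss to ignition Σ batch·LOI = 246.7 lb; yield: glass divided by total = 89.02%.

Batch per 2000 lb glass:
  sand: 348.8 lb
  Na2SO4: 411.6 lb
  rutile: 600.5 lb
  zinc white: 282.8 lb
  Na-feldspar: 602.9 lb
Total batch = 2247 lb; LOI loss = 246.7 lb; yield = 89.02%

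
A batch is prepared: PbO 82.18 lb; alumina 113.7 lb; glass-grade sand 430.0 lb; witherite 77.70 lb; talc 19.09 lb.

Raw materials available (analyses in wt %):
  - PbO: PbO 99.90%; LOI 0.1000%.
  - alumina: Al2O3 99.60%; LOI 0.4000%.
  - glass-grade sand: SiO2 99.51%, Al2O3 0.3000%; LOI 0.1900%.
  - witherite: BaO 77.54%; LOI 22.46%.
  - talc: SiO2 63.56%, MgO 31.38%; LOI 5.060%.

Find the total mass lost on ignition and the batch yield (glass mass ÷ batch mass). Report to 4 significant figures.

LOI loss = 19.77 lb; glass = 702.9 lb; yield = 97.26%

The working math maintains full float precision in every operation; intermediates appear, rounded to 4 significant figures, within the worked lines. Each reported number is rounded only once; all derived quantities, including the five compositions, ignition loss, yield, the totals, glass mass, are re-derived using the weight values for 702.9 lb of glass at full float precision, as set out in the problem or answer text.
Material-by-material LOI:
  PbO: 82.18 × 0.001000 = 0.08218 lb
  alumina: 113.7 × 0.004000 = 0.4548 lb
  glass-grade sand: 430.0 × 0.001900 = 0.8170 lb
  witherite: 77.70 × 0.2246 = 17.45 lb
  talc: 19.09 × 0.05060 = 0.9660 lb
Total LOI = 19.77 lb
Glass = batch − LOI = 722.7 − 19.77 = 702.9 lb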